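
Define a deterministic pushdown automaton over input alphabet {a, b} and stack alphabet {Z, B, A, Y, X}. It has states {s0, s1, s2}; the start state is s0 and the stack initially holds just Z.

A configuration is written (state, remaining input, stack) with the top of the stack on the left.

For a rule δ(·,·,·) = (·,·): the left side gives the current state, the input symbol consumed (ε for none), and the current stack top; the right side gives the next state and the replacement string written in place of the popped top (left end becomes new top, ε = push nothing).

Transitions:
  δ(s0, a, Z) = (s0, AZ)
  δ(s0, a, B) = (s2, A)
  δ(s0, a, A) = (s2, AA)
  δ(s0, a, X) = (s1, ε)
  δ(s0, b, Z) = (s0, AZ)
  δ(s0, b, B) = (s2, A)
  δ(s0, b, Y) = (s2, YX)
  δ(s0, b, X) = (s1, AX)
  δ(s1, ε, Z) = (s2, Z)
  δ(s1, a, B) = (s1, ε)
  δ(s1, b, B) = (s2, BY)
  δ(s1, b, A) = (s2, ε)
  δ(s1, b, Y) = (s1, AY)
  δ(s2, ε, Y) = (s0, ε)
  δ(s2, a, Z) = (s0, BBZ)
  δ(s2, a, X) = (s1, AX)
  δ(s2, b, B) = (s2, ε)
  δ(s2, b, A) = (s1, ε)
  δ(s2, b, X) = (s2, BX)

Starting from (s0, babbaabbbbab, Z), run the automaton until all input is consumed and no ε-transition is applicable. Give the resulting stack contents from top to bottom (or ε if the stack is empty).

AZ

(s0, babbaabbbbab, Z)
  read b, top Z: go to s0, push AZ → (s0, abbaabbbbab, AZ)
  read a, top A: go to s2, push AA → (s2, bbaabbbbab, AAZ)
  read b, top A: go to s1, push ε → (s1, baabbbbab, AZ)
  read b, top A: go to s2, push ε → (s2, aabbbbab, Z)
  read a, top Z: go to s0, push BBZ → (s0, abbbbab, BBZ)
  read a, top B: go to s2, push A → (s2, bbbbab, ABZ)
  read b, top A: go to s1, push ε → (s1, bbbab, BZ)
  read b, top B: go to s2, push BY → (s2, bbab, BYZ)
  read b, top B: go to s2, push ε → (s2, bab, YZ)
  ε-move, top Y: go to s0, push ε → (s0, bab, Z)
  read b, top Z: go to s0, push AZ → (s0, ab, AZ)
  read a, top A: go to s2, push AA → (s2, b, AAZ)
  read b, top A: go to s1, push ε → (s1, ε, AZ)
All input consumed in state s1 with stack AZ.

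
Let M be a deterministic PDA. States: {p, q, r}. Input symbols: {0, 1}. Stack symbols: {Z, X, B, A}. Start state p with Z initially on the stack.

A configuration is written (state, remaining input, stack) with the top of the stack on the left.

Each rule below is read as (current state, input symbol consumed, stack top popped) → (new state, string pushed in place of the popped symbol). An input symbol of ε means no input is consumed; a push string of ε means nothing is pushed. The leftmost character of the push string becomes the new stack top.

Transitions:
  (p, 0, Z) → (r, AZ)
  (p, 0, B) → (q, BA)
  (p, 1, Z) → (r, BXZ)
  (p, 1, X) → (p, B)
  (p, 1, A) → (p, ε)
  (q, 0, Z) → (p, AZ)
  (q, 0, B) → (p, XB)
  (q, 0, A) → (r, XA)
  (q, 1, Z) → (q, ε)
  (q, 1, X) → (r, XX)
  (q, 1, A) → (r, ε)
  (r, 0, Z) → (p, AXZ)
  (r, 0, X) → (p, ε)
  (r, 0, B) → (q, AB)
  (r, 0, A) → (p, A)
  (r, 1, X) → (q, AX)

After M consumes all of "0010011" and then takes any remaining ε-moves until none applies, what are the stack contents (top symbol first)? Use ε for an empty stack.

(p, 0010011, Z)
  read 0, top Z: go to r, push AZ → (r, 010011, AZ)
  read 0, top A: go to p, push A → (p, 10011, AZ)
  read 1, top A: go to p, push ε → (p, 0011, Z)
  read 0, top Z: go to r, push AZ → (r, 011, AZ)
  read 0, top A: go to p, push A → (p, 11, AZ)
  read 1, top A: go to p, push ε → (p, 1, Z)
  read 1, top Z: go to r, push BXZ → (r, ε, BXZ)
All input consumed in state r with stack BXZ.

BXZ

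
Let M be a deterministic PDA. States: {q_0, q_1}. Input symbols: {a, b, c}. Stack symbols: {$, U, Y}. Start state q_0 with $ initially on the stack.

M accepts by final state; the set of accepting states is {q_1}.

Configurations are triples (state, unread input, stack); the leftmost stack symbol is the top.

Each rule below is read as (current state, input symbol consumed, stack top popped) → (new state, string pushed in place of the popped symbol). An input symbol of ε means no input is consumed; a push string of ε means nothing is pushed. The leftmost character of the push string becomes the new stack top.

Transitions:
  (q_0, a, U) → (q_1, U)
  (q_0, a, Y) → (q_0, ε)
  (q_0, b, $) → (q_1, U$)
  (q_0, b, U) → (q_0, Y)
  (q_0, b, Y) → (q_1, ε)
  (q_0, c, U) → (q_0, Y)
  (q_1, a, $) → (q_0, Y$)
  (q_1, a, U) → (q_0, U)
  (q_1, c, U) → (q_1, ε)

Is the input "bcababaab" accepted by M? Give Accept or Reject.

(q_0, bcababaab, $)
  read b, top $: go to q_1, push U$ → (q_1, cababaab, U$)
  read c, top U: go to q_1, push ε → (q_1, ababaab, $)
  read a, top $: go to q_0, push Y$ → (q_0, babaab, Y$)
  read b, top Y: go to q_1, push ε → (q_1, abaab, $)
  read a, top $: go to q_0, push Y$ → (q_0, baab, Y$)
  read b, top Y: go to q_1, push ε → (q_1, aab, $)
  read a, top $: go to q_0, push Y$ → (q_0, ab, Y$)
  read a, top Y: go to q_0, push ε → (q_0, b, $)
  read b, top $: go to q_1, push U$ → (q_1, ε, U$)
All input consumed; state q_1 ∈ F.

Accept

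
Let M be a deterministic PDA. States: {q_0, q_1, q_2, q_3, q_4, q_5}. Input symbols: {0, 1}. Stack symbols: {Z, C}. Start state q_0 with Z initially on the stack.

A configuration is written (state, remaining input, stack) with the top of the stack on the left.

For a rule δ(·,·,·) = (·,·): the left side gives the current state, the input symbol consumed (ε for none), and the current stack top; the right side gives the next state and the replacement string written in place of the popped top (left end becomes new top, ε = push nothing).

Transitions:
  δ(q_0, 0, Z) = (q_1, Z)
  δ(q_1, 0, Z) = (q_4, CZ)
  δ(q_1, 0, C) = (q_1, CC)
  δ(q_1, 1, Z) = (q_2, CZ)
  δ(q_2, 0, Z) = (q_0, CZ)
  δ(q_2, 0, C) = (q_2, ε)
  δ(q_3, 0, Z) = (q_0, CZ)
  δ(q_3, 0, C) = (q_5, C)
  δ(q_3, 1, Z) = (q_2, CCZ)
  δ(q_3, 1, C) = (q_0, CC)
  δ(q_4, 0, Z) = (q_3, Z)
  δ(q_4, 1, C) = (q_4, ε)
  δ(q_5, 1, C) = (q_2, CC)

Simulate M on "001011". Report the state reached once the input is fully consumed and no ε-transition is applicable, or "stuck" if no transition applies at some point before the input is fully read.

stuck

(q_0, 001011, Z) ⊢ (q_1, 01011, Z) ⊢ (q_4, 1011, CZ) ⊢ (q_4, 011, Z) ⊢ (q_3, 11, Z) ⊢ (q_2, 1, CCZ)
No transition for (q_2, 1, top C); M blocks with input 1 remaining.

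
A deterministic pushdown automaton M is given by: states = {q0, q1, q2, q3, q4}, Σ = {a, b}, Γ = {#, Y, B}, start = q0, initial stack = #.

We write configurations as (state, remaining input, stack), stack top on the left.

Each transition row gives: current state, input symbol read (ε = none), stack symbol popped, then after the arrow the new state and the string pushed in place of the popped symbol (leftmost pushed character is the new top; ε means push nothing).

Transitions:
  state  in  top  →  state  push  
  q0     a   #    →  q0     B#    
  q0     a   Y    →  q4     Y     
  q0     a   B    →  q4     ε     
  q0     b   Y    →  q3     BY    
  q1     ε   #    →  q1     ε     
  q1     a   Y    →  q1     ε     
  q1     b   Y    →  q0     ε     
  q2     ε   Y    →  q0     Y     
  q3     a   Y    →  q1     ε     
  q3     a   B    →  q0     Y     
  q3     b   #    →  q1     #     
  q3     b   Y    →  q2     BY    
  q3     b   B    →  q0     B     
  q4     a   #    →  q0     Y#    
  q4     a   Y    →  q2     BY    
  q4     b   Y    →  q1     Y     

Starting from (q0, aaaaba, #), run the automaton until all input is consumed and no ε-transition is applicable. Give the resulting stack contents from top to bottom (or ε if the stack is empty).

ε

(q0, aaaaba, #)
  read a, top #: go to q0, push B# → (q0, aaaba, B#)
  read a, top B: go to q4, push ε → (q4, aaba, #)
  read a, top #: go to q0, push Y# → (q0, aba, Y#)
  read a, top Y: go to q4, push Y → (q4, ba, Y#)
  read b, top Y: go to q1, push Y → (q1, a, Y#)
  read a, top Y: go to q1, push ε → (q1, ε, #)
  ε-move, top #: go to q1, push ε → (q1, ε, ε)
All input consumed in state q1 with stack ε.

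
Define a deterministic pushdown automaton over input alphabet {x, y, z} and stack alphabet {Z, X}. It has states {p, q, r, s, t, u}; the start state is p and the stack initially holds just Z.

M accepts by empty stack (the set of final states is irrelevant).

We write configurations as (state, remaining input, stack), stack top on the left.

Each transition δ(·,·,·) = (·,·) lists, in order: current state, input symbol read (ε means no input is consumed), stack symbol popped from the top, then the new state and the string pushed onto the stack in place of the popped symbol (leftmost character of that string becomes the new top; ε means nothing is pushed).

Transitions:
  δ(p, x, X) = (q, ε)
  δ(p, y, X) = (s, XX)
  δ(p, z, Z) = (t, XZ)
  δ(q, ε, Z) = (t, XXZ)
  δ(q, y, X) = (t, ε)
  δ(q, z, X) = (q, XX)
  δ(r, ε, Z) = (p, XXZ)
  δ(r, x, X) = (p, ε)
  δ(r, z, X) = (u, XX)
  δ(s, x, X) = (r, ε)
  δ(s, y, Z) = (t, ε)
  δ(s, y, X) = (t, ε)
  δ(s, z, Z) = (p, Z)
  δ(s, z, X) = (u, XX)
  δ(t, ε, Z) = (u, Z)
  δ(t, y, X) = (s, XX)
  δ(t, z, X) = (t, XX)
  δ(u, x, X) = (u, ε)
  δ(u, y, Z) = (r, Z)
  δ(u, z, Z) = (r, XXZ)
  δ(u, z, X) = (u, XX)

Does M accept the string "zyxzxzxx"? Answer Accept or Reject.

Reject

(p, zyxzxzxx, Z)
  read z, top Z: go to t, push XZ → (t, yxzxzxx, XZ)
  read y, top X: go to s, push XX → (s, xzxzxx, XXZ)
  read x, top X: go to r, push ε → (r, zxzxx, XZ)
  read z, top X: go to u, push XX → (u, xzxx, XXZ)
  read x, top X: go to u, push ε → (u, zxx, XZ)
  read z, top X: go to u, push XX → (u, xx, XXZ)
  read x, top X: go to u, push ε → (u, x, XZ)
  read x, top X: go to u, push ε → (u, ε, Z)
All input consumed; stack is Z, not empty, and no further ε-move applies.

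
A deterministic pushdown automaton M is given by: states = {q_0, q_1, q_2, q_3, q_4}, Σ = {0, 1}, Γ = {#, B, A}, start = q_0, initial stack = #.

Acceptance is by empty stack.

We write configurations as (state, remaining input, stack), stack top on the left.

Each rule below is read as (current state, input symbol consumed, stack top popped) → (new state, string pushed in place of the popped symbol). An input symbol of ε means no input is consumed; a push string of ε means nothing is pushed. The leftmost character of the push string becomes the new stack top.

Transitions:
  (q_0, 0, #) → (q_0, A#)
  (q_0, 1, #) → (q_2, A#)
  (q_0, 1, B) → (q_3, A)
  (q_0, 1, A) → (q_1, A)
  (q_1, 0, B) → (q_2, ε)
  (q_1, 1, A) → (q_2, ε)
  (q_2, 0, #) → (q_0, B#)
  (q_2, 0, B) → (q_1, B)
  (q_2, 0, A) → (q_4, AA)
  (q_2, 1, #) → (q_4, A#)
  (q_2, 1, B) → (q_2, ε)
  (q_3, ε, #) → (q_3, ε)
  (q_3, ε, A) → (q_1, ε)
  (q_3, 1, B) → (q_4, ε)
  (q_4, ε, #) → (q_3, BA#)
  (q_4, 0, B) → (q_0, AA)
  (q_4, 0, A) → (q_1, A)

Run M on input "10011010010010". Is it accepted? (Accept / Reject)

(q_0, 10011010010010, #)
  read 1, top #: go to q_2, push A# → (q_2, 0011010010010, A#)
  read 0, top A: go to q_4, push AA → (q_4, 011010010010, AA#)
  read 0, top A: go to q_1, push A → (q_1, 11010010010, AA#)
  read 1, top A: go to q_2, push ε → (q_2, 1010010010, A#)
No transition applies at (q_2, 1010010010, A#); input not fully consumed.

Reject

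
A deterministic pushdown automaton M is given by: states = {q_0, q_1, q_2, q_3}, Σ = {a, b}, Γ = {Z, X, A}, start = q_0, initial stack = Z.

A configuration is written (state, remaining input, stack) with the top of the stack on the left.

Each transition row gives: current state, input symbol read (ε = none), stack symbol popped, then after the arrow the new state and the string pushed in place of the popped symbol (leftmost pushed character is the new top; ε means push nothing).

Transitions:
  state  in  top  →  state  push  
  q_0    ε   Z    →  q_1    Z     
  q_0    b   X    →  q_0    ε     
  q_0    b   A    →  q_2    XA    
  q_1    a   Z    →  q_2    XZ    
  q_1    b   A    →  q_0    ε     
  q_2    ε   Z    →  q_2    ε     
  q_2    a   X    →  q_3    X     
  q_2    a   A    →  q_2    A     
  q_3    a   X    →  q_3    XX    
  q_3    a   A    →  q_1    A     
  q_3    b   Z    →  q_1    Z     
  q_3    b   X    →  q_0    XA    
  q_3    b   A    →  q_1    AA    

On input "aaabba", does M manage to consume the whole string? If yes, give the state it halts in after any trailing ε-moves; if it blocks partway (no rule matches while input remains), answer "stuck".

stuck

(q_0, aaabba, Z)
  ε-move, top Z: go to q_1, push Z → (q_1, aaabba, Z)
  read a, top Z: go to q_2, push XZ → (q_2, aabba, XZ)
  read a, top X: go to q_3, push X → (q_3, abba, XZ)
  read a, top X: go to q_3, push XX → (q_3, bba, XXZ)
  read b, top X: go to q_0, push XA → (q_0, ba, XAXZ)
  read b, top X: go to q_0, push ε → (q_0, a, AXZ)
No transition for (q_0, a, top A); M blocks with input a remaining.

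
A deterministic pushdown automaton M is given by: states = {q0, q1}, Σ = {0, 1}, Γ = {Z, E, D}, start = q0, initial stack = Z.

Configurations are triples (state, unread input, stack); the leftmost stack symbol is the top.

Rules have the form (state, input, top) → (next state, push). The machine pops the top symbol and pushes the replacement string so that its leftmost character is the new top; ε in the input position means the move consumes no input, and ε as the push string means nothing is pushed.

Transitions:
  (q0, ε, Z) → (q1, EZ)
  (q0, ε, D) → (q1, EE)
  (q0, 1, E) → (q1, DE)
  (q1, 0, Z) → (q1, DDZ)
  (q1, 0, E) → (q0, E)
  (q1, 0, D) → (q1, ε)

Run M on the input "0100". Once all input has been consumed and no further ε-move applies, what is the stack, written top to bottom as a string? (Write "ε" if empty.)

EZ

(q0, 0100, Z) ⊢ (q1, 0100, EZ) ⊢ (q0, 100, EZ) ⊢ (q1, 00, DEZ) ⊢ (q1, 0, EZ) ⊢ (q0, ε, EZ)
All input consumed in state q0 with stack EZ.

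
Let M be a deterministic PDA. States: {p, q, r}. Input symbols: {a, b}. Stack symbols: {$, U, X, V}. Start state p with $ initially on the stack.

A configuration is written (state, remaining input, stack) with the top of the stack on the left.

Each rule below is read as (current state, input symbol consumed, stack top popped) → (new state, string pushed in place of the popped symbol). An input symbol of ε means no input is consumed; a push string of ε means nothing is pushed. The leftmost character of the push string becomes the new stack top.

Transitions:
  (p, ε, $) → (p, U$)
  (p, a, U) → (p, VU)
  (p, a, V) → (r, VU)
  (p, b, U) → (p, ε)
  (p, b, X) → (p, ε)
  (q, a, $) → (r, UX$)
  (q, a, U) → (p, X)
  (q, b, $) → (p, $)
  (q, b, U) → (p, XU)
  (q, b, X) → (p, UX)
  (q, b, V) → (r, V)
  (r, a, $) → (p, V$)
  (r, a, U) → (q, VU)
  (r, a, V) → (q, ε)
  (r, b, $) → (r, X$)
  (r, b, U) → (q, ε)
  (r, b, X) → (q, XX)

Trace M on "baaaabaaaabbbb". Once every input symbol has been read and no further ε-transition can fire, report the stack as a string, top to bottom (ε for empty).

(p, baaaabaaaabbbb, $)
  ε-move, top $: go to p, push U$ → (p, baaaabaaaabbbb, U$)
  read b, top U: go to p, push ε → (p, aaaabaaaabbbb, $)
  ε-move, top $: go to p, push U$ → (p, aaaabaaaabbbb, U$)
  read a, top U: go to p, push VU → (p, aaabaaaabbbb, VU$)
  read a, top V: go to r, push VU → (r, aabaaaabbbb, VUU$)
  read a, top V: go to q, push ε → (q, abaaaabbbb, UU$)
  read a, top U: go to p, push X → (p, baaaabbbb, XU$)
  read b, top X: go to p, push ε → (p, aaaabbbb, U$)
  read a, top U: go to p, push VU → (p, aaabbbb, VU$)
  read a, top V: go to r, push VU → (r, aabbbb, VUU$)
  read a, top V: go to q, push ε → (q, abbbb, UU$)
  read a, top U: go to p, push X → (p, bbbb, XU$)
  read b, top X: go to p, push ε → (p, bbb, U$)
  read b, top U: go to p, push ε → (p, bb, $)
  ε-move, top $: go to p, push U$ → (p, bb, U$)
  read b, top U: go to p, push ε → (p, b, $)
  ε-move, top $: go to p, push U$ → (p, b, U$)
  read b, top U: go to p, push ε → (p, ε, $)
  ε-move, top $: go to p, push U$ → (p, ε, U$)
All input consumed in state p with stack U$.

U$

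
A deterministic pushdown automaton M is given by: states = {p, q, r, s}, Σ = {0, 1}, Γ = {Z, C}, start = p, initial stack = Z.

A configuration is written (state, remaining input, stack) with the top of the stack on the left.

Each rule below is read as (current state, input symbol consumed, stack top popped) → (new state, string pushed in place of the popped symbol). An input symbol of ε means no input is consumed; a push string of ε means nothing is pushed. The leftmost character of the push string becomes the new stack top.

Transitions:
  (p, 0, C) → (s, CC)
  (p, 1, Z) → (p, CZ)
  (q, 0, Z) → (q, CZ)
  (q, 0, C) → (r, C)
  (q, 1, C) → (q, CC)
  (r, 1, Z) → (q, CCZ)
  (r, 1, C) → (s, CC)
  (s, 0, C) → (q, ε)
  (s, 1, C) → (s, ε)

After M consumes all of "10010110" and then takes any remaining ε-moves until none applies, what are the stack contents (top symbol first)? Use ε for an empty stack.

CZ

(p, 10010110, Z) ⊢ (p, 0010110, CZ) ⊢ (s, 010110, CCZ) ⊢ (q, 10110, CZ) ⊢ (q, 0110, CCZ) ⊢ (r, 110, CCZ) ⊢ (s, 10, CCCZ) ⊢ (s, 0, CCZ) ⊢ (q, ε, CZ)
All input consumed in state q with stack CZ.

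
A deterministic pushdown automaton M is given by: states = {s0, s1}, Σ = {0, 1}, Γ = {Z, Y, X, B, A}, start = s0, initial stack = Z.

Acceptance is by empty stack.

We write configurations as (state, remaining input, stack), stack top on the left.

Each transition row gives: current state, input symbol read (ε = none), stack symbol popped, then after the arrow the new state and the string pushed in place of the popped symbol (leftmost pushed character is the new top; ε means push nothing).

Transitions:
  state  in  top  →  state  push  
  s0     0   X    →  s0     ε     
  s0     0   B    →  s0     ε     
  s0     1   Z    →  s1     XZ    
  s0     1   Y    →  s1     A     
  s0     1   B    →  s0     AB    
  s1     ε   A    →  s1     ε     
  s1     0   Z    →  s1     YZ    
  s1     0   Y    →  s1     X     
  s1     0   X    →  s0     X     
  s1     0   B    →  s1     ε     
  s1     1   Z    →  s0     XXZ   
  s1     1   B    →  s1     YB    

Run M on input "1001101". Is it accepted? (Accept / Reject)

Reject

(s0, 1001101, Z)
  read 1, top Z: go to s1, push XZ → (s1, 001101, XZ)
  read 0, top X: go to s0, push X → (s0, 01101, XZ)
  read 0, top X: go to s0, push ε → (s0, 1101, Z)
  read 1, top Z: go to s1, push XZ → (s1, 101, XZ)
No transition applies at (s1, 101, XZ); input not fully consumed.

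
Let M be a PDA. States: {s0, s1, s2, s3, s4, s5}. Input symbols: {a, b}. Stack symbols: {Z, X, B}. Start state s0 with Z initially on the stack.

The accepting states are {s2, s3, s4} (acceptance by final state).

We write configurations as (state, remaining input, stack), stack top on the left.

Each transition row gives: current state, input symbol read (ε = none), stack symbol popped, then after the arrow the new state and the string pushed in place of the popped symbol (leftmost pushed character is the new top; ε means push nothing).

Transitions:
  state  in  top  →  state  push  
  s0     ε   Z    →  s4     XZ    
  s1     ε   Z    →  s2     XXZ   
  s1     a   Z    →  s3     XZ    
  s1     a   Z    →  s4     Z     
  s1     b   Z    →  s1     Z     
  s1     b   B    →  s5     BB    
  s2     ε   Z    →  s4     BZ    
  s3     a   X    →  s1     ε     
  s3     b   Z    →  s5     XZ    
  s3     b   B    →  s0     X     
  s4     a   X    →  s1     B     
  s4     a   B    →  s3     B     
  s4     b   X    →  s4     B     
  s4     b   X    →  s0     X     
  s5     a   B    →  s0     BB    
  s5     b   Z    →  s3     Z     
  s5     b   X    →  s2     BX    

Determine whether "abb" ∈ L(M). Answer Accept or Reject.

Reject

No computation consumes all input and reaches a final state.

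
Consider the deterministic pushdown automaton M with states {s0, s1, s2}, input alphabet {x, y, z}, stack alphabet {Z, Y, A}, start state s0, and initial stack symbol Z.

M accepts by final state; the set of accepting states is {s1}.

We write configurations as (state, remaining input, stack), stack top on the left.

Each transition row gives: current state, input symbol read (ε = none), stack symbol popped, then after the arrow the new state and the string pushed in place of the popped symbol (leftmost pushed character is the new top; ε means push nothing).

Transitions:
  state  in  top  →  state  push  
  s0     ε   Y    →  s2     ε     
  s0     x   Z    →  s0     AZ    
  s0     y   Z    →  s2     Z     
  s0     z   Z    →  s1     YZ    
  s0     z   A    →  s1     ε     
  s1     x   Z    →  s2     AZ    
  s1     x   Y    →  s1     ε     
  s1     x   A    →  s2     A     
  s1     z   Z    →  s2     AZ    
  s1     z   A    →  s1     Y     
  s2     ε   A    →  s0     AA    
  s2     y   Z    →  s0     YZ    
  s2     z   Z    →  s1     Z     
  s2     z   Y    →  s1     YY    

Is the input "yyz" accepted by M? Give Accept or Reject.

Accept

(s0, yyz, Z) ⊢ (s2, yz, Z) ⊢ (s0, z, YZ) ⊢ (s2, z, Z) ⊢ (s1, ε, Z)
All input consumed; state s1 ∈ F.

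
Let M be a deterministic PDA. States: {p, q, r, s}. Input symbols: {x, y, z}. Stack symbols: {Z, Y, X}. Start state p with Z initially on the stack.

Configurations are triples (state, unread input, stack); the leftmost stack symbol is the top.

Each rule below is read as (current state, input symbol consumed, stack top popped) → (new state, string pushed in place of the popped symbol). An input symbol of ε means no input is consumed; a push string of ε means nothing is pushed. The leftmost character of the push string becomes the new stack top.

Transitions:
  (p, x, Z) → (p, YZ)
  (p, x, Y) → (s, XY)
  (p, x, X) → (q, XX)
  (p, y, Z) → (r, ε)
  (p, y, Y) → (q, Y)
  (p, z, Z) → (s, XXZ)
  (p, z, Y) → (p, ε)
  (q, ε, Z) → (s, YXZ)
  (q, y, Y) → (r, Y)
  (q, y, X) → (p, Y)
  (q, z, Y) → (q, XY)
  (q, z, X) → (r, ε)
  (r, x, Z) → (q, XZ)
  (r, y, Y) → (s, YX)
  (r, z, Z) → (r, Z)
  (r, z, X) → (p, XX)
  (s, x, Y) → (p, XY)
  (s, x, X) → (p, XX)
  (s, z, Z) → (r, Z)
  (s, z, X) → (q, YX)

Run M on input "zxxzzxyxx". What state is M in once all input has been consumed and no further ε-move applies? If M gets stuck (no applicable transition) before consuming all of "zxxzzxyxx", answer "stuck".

p

(p, zxxzzxyxx, Z)
  read z, top Z: go to s, push XXZ → (s, xxzzxyxx, XXZ)
  read x, top X: go to p, push XX → (p, xzzxyxx, XXXZ)
  read x, top X: go to q, push XX → (q, zzxyxx, XXXXZ)
  read z, top X: go to r, push ε → (r, zxyxx, XXXZ)
  read z, top X: go to p, push XX → (p, xyxx, XXXXZ)
  read x, top X: go to q, push XX → (q, yxx, XXXXXZ)
  read y, top X: go to p, push Y → (p, xx, YXXXXZ)
  read x, top Y: go to s, push XY → (s, x, XYXXXXZ)
  read x, top X: go to p, push XX → (p, ε, XXYXXXXZ)
All input consumed; M is in state p.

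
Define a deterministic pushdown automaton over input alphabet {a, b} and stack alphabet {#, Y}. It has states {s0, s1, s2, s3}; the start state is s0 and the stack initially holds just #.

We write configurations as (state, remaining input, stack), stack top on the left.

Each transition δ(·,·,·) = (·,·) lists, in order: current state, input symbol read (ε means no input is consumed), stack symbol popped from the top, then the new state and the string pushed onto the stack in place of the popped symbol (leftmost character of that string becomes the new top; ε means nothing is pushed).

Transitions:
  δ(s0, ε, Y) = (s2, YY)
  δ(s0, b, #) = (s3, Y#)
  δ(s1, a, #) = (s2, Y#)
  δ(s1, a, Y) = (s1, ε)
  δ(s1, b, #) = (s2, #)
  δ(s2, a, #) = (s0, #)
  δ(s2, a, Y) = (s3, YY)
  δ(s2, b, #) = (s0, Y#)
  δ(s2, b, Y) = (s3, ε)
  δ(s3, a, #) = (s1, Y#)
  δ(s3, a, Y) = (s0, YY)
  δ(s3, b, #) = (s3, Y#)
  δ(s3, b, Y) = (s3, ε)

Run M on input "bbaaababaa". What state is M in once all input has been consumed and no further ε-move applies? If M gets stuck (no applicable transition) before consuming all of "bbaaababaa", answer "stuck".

(s0, bbaaababaa, #)
  read b, top #: go to s3, push Y# → (s3, baaababaa, Y#)
  read b, top Y: go to s3, push ε → (s3, aaababaa, #)
  read a, top #: go to s1, push Y# → (s1, aababaa, Y#)
  read a, top Y: go to s1, push ε → (s1, ababaa, #)
  read a, top #: go to s2, push Y# → (s2, babaa, Y#)
  read b, top Y: go to s3, push ε → (s3, abaa, #)
  read a, top #: go to s1, push Y# → (s1, baa, Y#)
No transition for (s1, b, top Y); M blocks with input baa remaining.

stuck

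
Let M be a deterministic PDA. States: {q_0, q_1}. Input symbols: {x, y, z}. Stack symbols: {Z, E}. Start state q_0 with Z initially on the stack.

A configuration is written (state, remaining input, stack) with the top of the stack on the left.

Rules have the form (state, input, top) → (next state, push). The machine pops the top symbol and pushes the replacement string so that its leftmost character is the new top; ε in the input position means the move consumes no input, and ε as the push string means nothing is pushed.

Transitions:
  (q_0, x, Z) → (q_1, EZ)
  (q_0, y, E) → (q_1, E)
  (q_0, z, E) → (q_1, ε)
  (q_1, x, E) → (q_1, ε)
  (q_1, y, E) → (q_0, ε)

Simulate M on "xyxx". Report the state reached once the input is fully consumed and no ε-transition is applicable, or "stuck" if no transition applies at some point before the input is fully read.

q_1

(q_0, xyxx, Z)
  read x, top Z: go to q_1, push EZ → (q_1, yxx, EZ)
  read y, top E: go to q_0, push ε → (q_0, xx, Z)
  read x, top Z: go to q_1, push EZ → (q_1, x, EZ)
  read x, top E: go to q_1, push ε → (q_1, ε, Z)
All input consumed; M is in state q_1.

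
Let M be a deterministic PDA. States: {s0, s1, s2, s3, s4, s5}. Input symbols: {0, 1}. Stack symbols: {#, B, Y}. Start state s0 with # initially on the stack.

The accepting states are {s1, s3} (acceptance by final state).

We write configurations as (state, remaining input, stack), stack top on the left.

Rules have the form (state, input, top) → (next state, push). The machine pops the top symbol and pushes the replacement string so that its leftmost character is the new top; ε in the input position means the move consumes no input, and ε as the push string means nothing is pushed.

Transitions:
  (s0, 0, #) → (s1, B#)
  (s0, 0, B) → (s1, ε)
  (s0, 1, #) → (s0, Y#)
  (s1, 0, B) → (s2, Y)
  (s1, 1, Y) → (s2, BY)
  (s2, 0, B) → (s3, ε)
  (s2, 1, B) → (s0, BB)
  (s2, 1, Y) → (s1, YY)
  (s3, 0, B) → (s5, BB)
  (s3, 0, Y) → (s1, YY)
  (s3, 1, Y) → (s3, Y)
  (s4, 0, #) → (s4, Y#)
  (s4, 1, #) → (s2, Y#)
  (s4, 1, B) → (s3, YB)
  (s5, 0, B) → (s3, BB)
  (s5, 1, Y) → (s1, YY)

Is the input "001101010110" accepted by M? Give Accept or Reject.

Accept

(s0, 001101010110, #) ⊢ (s1, 01101010110, B#) ⊢ (s2, 1101010110, Y#) ⊢ (s1, 101010110, YY#) ⊢ (s2, 01010110, BYY#) ⊢ (s3, 1010110, YY#) ⊢ (s3, 010110, YY#) ⊢ (s1, 10110, YYY#) ⊢ (s2, 0110, BYYY#) ⊢ (s3, 110, YYY#) ⊢ (s3, 10, YYY#) ⊢ (s3, 0, YYY#) ⊢ (s1, ε, YYYY#)
All input consumed; state s1 ∈ F.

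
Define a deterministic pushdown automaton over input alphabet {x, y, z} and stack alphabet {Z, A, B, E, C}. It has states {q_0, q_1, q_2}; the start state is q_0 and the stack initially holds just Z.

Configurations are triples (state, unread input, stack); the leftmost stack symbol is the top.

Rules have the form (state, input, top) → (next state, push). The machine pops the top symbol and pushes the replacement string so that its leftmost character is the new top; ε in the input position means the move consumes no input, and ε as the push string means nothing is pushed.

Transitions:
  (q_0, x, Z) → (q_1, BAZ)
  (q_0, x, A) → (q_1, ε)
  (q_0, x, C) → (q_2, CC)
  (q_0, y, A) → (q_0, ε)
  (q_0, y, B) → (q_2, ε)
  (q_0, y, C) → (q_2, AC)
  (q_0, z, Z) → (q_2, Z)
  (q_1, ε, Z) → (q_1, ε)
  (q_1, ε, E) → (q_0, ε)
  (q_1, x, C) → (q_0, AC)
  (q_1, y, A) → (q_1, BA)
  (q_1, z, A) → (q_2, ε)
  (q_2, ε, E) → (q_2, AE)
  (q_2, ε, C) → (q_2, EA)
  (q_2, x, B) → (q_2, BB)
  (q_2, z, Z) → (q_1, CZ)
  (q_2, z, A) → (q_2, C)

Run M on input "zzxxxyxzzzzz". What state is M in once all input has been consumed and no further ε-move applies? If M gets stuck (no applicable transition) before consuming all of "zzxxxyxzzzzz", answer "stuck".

q_2

(q_0, zzxxxyxzzzzz, Z)
  read z, top Z: go to q_2, push Z → (q_2, zxxxyxzzzzz, Z)
  read z, top Z: go to q_1, push CZ → (q_1, xxxyxzzzzz, CZ)
  read x, top C: go to q_0, push AC → (q_0, xxyxzzzzz, ACZ)
  read x, top A: go to q_1, push ε → (q_1, xyxzzzzz, CZ)
  read x, top C: go to q_0, push AC → (q_0, yxzzzzz, ACZ)
  read y, top A: go to q_0, push ε → (q_0, xzzzzz, CZ)
  read x, top C: go to q_2, push CC → (q_2, zzzzz, CCZ)
  ε-move, top C: go to q_2, push EA → (q_2, zzzzz, EACZ)
  ε-move, top E: go to q_2, push AE → (q_2, zzzzz, AEACZ)
  read z, top A: go to q_2, push C → (q_2, zzzz, CEACZ)
  ε-move, top C: go to q_2, push EA → (q_2, zzzz, EAEACZ)
  ε-move, top E: go to q_2, push AE → (q_2, zzzz, AEAEACZ)
  read z, top A: go to q_2, push C → (q_2, zzz, CEAEACZ)
  ε-move, top C: go to q_2, push EA → (q_2, zzz, EAEAEACZ)
  ε-move, top E: go to q_2, push AE → (q_2, zzz, AEAEAEACZ)
  read z, top A: go to q_2, push C → (q_2, zz, CEAEAEACZ)
  ε-move, top C: go to q_2, push EA → (q_2, zz, EAEAEAEACZ)
  ε-move, top E: go to q_2, push AE → (q_2, zz, AEAEAEAEACZ)
  read z, top A: go to q_2, push C → (q_2, z, CEAEAEAEACZ)
  ε-move, top C: go to q_2, push EA → (q_2, z, EAEAEAEAEACZ)
  ε-move, top E: go to q_2, push AE → (q_2, z, AEAEAEAEAEACZ)
  read z, top A: go to q_2, push C → (q_2, ε, CEAEAEAEAEACZ)
  ε-move, top C: go to q_2, push EA → (q_2, ε, EAEAEAEAEAEACZ)
  ε-move, top E: go to q_2, push AE → (q_2, ε, AEAEAEAEAEAEACZ)
All input consumed; M is in state q_2.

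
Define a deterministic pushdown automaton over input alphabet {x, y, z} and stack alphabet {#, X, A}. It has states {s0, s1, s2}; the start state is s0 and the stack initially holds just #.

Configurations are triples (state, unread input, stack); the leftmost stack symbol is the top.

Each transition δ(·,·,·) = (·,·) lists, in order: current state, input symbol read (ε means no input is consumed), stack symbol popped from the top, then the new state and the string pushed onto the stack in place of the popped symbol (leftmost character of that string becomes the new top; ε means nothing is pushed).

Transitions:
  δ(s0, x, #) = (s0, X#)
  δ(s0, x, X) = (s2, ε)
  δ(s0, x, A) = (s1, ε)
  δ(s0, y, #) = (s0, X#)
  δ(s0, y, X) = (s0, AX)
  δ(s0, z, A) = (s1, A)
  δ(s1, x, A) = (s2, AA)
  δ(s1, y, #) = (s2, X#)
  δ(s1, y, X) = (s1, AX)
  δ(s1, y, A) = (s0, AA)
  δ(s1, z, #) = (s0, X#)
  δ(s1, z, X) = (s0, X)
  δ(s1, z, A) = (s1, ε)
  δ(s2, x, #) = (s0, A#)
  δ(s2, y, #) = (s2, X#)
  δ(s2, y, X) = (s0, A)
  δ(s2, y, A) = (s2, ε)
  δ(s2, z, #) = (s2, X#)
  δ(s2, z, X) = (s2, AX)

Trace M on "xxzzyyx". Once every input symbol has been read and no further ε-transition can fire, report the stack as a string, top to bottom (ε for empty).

(s0, xxzzyyx, #)
  read x, top #: go to s0, push X# → (s0, xzzyyx, X#)
  read x, top X: go to s2, push ε → (s2, zzyyx, #)
  read z, top #: go to s2, push X# → (s2, zyyx, X#)
  read z, top X: go to s2, push AX → (s2, yyx, AX#)
  read y, top A: go to s2, push ε → (s2, yx, X#)
  read y, top X: go to s0, push A → (s0, x, A#)
  read x, top A: go to s1, push ε → (s1, ε, #)
All input consumed in state s1 with stack #.

#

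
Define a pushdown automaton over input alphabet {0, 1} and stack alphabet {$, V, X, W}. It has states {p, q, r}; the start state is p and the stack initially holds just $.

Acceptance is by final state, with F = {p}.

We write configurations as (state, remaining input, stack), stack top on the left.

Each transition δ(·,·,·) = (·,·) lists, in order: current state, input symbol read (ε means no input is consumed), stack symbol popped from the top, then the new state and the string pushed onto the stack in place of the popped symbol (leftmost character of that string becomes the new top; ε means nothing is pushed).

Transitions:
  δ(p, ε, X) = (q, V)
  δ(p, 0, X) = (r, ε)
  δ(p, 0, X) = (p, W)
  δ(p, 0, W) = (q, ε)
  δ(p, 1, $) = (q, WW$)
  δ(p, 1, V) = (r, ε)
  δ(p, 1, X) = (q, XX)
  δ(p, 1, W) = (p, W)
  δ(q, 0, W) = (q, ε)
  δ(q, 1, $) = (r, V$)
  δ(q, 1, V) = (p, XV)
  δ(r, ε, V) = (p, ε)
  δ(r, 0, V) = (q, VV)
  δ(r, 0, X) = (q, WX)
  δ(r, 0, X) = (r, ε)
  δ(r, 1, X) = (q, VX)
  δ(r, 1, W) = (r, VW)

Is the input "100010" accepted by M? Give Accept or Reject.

Reject

No computation consumes all input and reaches a final state.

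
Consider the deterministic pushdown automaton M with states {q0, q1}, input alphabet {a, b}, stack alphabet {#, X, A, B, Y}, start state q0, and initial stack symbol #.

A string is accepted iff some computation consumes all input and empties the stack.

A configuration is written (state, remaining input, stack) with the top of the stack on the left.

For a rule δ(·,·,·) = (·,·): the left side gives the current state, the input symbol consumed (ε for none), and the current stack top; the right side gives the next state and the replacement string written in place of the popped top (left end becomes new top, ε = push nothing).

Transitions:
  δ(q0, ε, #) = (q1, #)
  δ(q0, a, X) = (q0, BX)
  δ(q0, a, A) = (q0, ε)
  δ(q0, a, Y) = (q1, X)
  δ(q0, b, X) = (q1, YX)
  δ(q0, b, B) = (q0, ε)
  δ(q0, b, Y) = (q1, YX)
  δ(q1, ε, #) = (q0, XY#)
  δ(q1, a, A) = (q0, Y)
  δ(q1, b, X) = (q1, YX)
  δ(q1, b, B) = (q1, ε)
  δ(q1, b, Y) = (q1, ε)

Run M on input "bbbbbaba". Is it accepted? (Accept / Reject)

(q0, bbbbbaba, #) ⊢ (q1, bbbbbaba, #) ⊢ (q0, bbbbbaba, XY#) ⊢ (q1, bbbbaba, YXY#) ⊢ (q1, bbbaba, XY#) ⊢ (q1, bbaba, YXY#) ⊢ (q1, baba, XY#) ⊢ (q1, aba, YXY#)
No transition applies at (q1, aba, YXY#); input not fully consumed.

Reject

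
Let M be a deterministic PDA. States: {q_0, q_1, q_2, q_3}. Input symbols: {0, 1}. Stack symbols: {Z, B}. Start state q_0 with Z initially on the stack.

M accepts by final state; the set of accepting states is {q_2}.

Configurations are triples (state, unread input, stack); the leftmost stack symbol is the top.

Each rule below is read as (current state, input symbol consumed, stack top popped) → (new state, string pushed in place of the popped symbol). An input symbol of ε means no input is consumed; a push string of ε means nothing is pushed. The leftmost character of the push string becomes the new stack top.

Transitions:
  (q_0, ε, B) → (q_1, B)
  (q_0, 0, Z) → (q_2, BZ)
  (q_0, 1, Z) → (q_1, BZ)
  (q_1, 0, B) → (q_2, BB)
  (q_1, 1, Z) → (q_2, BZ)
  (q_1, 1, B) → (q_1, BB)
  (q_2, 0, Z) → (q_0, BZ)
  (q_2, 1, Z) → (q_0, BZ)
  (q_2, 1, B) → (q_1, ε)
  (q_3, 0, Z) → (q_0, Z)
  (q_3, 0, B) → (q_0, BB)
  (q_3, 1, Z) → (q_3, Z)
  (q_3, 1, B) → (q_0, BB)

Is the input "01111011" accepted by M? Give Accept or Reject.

Reject

(q_0, 01111011, Z)
  read 0, top Z: go to q_2, push BZ → (q_2, 1111011, BZ)
  read 1, top B: go to q_1, push ε → (q_1, 111011, Z)
  read 1, top Z: go to q_2, push BZ → (q_2, 11011, BZ)
  read 1, top B: go to q_1, push ε → (q_1, 1011, Z)
  read 1, top Z: go to q_2, push BZ → (q_2, 011, BZ)
No transition applies at (q_2, 011, BZ); input not fully consumed.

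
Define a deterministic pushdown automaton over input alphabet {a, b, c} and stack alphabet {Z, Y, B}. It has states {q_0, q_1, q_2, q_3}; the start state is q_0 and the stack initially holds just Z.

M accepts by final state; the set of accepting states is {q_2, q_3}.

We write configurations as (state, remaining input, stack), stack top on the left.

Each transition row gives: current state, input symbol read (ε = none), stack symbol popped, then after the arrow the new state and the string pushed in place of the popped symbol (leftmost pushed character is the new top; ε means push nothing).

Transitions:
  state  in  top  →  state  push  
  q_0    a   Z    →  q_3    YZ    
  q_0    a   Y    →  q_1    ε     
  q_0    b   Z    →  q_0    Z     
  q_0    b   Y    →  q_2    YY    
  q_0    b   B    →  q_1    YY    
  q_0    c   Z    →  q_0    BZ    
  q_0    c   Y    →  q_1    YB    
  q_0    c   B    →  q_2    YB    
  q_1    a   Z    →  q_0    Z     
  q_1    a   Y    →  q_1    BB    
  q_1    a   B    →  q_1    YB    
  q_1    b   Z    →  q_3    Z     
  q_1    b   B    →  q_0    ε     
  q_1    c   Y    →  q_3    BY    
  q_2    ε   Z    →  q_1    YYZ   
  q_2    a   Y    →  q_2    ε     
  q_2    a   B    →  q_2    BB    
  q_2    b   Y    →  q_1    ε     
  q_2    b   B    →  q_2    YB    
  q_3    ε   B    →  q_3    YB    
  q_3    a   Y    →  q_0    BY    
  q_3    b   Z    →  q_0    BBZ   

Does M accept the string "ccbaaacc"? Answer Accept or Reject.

(q_0, ccbaaacc, Z)
  read c, top Z: go to q_0, push BZ → (q_0, cbaaacc, BZ)
  read c, top B: go to q_2, push YB → (q_2, baaacc, YBZ)
  read b, top Y: go to q_1, push ε → (q_1, aaacc, BZ)
  read a, top B: go to q_1, push YB → (q_1, aacc, YBZ)
  read a, top Y: go to q_1, push BB → (q_1, acc, BBBZ)
  read a, top B: go to q_1, push YB → (q_1, cc, YBBBZ)
  read c, top Y: go to q_3, push BY → (q_3, c, BYBBBZ)
  ε-move, top B: go to q_3, push YB → (q_3, c, YBYBBBZ)
No transition applies at (q_3, c, YBYBBBZ); input not fully consumed.

Reject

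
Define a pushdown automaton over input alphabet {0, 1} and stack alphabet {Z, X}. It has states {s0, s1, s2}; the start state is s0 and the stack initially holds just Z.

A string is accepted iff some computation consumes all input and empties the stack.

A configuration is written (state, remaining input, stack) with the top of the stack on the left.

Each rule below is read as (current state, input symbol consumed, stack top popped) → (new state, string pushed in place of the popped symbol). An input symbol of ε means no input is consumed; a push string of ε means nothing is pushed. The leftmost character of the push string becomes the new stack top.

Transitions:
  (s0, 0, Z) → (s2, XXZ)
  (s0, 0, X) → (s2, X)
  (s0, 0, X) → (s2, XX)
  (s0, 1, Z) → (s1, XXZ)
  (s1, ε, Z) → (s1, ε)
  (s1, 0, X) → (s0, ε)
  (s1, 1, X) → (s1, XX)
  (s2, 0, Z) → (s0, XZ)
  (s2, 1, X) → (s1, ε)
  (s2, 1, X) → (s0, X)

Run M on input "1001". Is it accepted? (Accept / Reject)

Accept

One accepting computation: (s0, 1001, Z) ⊢ (s1, 001, XXZ) ⊢ (s0, 01, XZ) ⊢ (s2, 1, XZ) ⊢ (s1, ε, Z) ⊢ (s1, ε, ε)
All input consumed and the stack is empty.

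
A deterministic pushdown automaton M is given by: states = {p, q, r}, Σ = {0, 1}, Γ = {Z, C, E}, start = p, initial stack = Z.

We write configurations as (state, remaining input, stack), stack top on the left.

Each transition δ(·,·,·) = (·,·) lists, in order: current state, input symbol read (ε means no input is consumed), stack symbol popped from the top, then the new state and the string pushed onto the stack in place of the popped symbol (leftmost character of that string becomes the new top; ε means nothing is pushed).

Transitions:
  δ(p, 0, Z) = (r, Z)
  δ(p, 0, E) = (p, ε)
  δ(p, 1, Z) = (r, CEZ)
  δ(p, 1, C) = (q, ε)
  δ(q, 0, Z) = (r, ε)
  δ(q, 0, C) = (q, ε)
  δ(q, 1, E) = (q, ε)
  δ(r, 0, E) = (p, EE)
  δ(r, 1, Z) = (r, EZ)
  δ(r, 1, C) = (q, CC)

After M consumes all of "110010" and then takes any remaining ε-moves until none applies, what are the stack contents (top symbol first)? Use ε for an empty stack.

(p, 110010, Z) ⊢ (r, 10010, CEZ) ⊢ (q, 0010, CCEZ) ⊢ (q, 010, CEZ) ⊢ (q, 10, EZ) ⊢ (q, 0, Z) ⊢ (r, ε, ε)
All input consumed in state r with stack ε.

ε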